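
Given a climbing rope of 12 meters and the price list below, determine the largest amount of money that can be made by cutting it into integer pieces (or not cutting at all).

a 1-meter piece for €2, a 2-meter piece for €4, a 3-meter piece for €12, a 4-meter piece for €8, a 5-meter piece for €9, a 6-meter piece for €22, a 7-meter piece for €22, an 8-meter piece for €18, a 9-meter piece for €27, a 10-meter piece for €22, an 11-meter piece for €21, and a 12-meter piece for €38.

Build v[k] bottom-up: v[k] = max over allowed piece i of (p[i] + v[k−i]).
v[1] = 2
v[2] = 4  (first piece 1, then v[1]=2)
v[3] = 12
v[4] = 14  (first piece 1, then v[3]=12)
v[5] = 16  (first piece 1, then v[4]=14)
v[6] = 24  (first piece 3, then v[3]=12)
v[7] = 26  (first piece 1, then v[6]=24)
v[8] = 28  (first piece 1, then v[7]=26)
v[9] = 36  (first piece 3, then v[6]=24)
v[10] = 38  (first piece 1, then v[9]=36)
v[11] = 40  (first piece 1, then v[10]=38)
v[12] = 48  (first piece 3, then v[9]=36)
One optimal cutting: 3 + 3 + 3 + 3 → €12 + €12 + €12 + €12 = €48.

48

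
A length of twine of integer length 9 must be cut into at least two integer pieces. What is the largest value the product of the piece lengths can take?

27

Define f[k] = max over 1≤i<k of i · max(k−i, f[k−i]); the inner max lets the remainder stay uncut if that's better.
f[2] = 1×max(1,0) = 1×1 = 1
f[3] = 1×max(2,1) = 1×2 = 2
f[4] = 2×max(2,1) = 2×2 = 4
f[5] = 2×max(3,2) = 2×3 = 6
f[6] = 3×max(3,2) = 3×3 = 9
f[7] = 2×max(5,6) = 2×6 = 12
f[8] = 2×max(6,9) = 2×9 = 18
f[9] = 3×max(6,9) = 3×9 = 27
One optimal split: 3 + 3 + 3; product 3×3×3 = 27.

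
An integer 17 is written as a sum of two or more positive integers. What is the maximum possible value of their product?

486

Fill m[k] for k=2..17: at each k try every first piece i and multiply by the better of (k−i) uncut or m[k−i].
m[2] = 1*max(1,0) = 1*1 = 1
m[3] = max(1*2, 2*1) = 2
m[4] = max(1*3, 2*2, 3*1) = 4
m[5] = max(1*4, 2*3, 3*2, 4*1) = 6
m[6] = max(1*6, 2*4, 3*3, 4*2, 5*1) = 9
m[7] = max(1*9, 2*6, 3*4, 4*3, 5*2, 6*1) = 12
m[8] = max(1*12, 2*9, 3*6, …, 6*2, 7*1) = 18
m[9] = max(1*18, 2*12, 3*9, …, 7*2, 8*1) = 27
m[10] = max(1*27, 2*18, 3*12, …, 8*2, 9*1) = 36
m[11] = max(1*36, 2*27, 3*18, …, 9*2, 10*1) = 54
m[12] = max(1*54, 2*36, 3*27, …, 10*2, 11*1) = 81
m[13] = max(1*81, 2*54, 3*36, …, 11*2, 12*1) = 108
m[14] = max(1*108, 2*81, 3*54, …, 12*2, 13*1) = 162
m[15] = max(1*162, 2*108, 3*81, …, 13*2, 14*1) = 243
m[16] = max(1*243, 2*162, 3*108, …, 14*2, 15*1) = 324
m[17] = max(1*324, 2*243, 3*162, …, 15*2, 16*1) = 486
One optimal split: 3 + 3 + 3 + 3 + 3 + 2; product 3*3*3*3*3*2 = 486.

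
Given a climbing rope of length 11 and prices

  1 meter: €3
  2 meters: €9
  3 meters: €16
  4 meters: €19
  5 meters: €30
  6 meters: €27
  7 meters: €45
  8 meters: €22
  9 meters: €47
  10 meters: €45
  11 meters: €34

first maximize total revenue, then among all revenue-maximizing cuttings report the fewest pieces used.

Consider every possible first cut. r[k] is the best of p[i]+r[k−i] over all sellable i≤k.
r[1] = 3
r[2] = max(3+3, 9+0) = 9
r[3] = max(3+9, 9+3, 16+0) = 16
r[4] = max(3+16, 9+9, 16+3, 19+0) = 19
r[5] = max(3+19, 9+16, 16+9, 19+3, 30+0) = 30
r[6] = max(3+30, 9+19, 16+16, 19+9, 30+3, 27+0) = 33
r[7] = max(3+33, 9+30, 16+19, …, 27+3, 45+0) = 45
r[8] = max(3+45, 9+33, 16+30, …, 45+3, 22+0) = 48
r[9] = max(3+48, 9+45, 16+33, …, 22+3, 47+0) = 54
r[10] = max(3+54, 9+48, 16+45, …, 47+3, 45+0) = 61
r[11] = max(3+61, 9+54, 16+48, …, 45+3, 34+0) = 64
Maximum revenue is €64.
Now minimize piece count subject to staying optimal: for each k, pieces[k] = 1 + min over i with p[i]+r[k−i]=r[k] of pieces[k−i].
pieces[8] = 2
pieces[9] = 2
pieces[10] = 2
pieces[11] = 2

2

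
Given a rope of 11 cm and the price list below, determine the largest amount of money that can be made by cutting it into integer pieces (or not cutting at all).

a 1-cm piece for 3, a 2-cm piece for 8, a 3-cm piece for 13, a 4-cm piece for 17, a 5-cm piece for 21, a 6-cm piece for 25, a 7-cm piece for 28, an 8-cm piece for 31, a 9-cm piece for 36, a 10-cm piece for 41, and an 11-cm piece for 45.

Let v[k] be the best obtainable value from length k. For each k, try every first piece i and keep the best of price[i] + v[k−i].
v[1] = 3
v[2] = max(3+3, 8+0) = 8
v[3] = max(3+8, 8+3, 13+0) = 13
v[4] = max(3+13, 8+8, 13+3, 17+0) = 17
v[5] = max(3+17, 8+13, 13+8, 17+3, 21+0) = 21
v[6] = max(3+21, 8+17, 13+13, 17+8, 21+3, 25+0) = 26
v[7] = max(3+26, 8+21, 13+17, …, 25+3, 28+0) = 30
v[8] = max(3+30, 8+26, 13+21, …, 28+3, 31+0) = 34
v[9] = max(3+34, 8+30, 13+26, …, 31+3, 36+0) = 39
v[10] = max(3+39, 8+34, 13+30, …, 36+3, 41+0) = 43
v[11] = max(3+43, 8+39, 13+34, …, 41+3, 45+0) = 47
One optimal cutting: 3 + 3 + 3 + 2 → 13 + 13 + 13 + 8 = 47.

47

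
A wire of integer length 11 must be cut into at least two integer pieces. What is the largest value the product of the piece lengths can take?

Fill g[k] for k=2..11: at each k try every first piece i and multiply by the better of (k−i) uncut or g[k−i].
Small cases: g[2]=1, g[3]=2.
g[4] = 2×max(2,1) = 2×2 = 4
g[5] = 2×max(3,2) = 2×3 = 6
g[6] = 3×max(3,2) = 3×3 = 9
g[7] = 2×max(5,6) = 2×6 = 12
g[8] = 2×max(6,9) = 2×9 = 18
g[9] = 3×max(6,9) = 3×9 = 27
g[10] = 2×max(8,18) = 2×18 = 36
g[11] = 2×max(9,27) = 2×27 = 54
One optimal split: 3 + 3 + 3 + 2; product 3×3×3×2 = 54.

54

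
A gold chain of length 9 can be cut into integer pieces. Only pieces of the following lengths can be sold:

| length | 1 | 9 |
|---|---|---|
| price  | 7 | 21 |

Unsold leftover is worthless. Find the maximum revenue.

Consider every possible first cut. best[k] is the best of p[i]+best[k−i] over all sellable i≤k.
best[1] = 7
best[2] = 14  (first piece 1, then best[1]=7)
best[3] = 21  (first piece 1, then best[2]=14)
best[4] = 28  (first piece 1, then best[3]=21)
best[5] = 35  (first piece 1, then best[4]=28)
best[6] = 42  (first piece 1, then best[5]=35)
best[7] = 49  (first piece 1, then best[6]=42)
best[8] = 56  (first piece 1, then best[7]=49)
best[9] = 63  (first piece 1, then best[8]=56)
One optimal cutting: 1 + 1 + 1 + 1 + 1 + 1 + 1 + 1 + 1 → $63.

63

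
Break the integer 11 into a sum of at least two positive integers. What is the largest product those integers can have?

54

Let P[k] be the best product for length k (with at least one cut). For each first piece i, the rest contributes max(k−i, P[k−i]).
P[2] = 1*max(1,0) = 1*1 = 1
P[3] = max(1*2, 2*1) = 2
P[4] = max(1*3, 2*2, 3*1) = 4
P[5] = max(1*4, 2*3, 3*2, 4*1) = 6
P[6] = max(1*6, 2*4, 3*3, 4*2, 5*1) = 9
P[7] = max(1*9, 2*6, 3*4, 4*3, 5*2, 6*1) = 12
P[8] = max(1*12, 2*9, 3*6, …, 6*2, 7*1) = 18
P[9] = max(1*18, 2*12, 3*9, …, 7*2, 8*1) = 27
P[10] = max(1*27, 2*18, 3*12, …, 8*2, 9*1) = 36
P[11] = max(1*36, 2*27, 3*18, …, 9*2, 10*1) = 54
One optimal split: 3 + 3 + 3 + 2; product 3*3*3*2 = 54.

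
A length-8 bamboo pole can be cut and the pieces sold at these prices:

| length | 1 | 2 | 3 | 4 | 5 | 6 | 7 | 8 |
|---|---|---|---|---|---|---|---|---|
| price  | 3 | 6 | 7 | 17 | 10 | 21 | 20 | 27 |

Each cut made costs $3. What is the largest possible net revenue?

31

Build r[k] bottom-up: r[k] = max over allowed piece i of (p[i] + r[k−i]) − 3 per cut.
r[1] = 3
r[2] = 6
r[3] = 7
r[4] = 17
r[5] = 17  (first piece 1, then r[4]=17)
r[6] = 21
r[7] = 21  (first piece 1, then r[6]=21)
r[8] = 31  (first piece 4, then r[4]=17)
One optimal plan: pieces 4 + 4 (1 cut) → $34 − $3 = $31.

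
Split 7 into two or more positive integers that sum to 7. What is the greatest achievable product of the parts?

Fill g[k] for k=2..7: at each k try every first piece i and multiply by the better of (k−i) uncut or g[k−i].
g[2] = 1·max(1,0) = 1·1 = 1
g[3] = max(1·2, 2·1) = 2
g[4] = max(1·3, 2·2, 3·1) = 4
g[5] = max(1·4, 2·3, 3·2, 4·1) = 6
g[6] = max(1·6, 2·4, 3·3, 4·2, 5·1) = 9
g[7] = max(1·9, 2·6, 3·4, 4·3, 5·2, 6·1) = 12
One optimal split: 3 + 2 + 2; product 3·2·2 = 12.

12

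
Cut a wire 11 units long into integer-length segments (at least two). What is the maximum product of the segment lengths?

Define prod[k] = max over 1≤i<k of i · max(k−i, prod[k−i]); the inner max lets the remainder stay uncut if that's better.
prod[2] = 1*max(1,0) = 1*1 = 1
prod[3] = max(1*2, 2*1) = 2
prod[4] = max(1*3, 2*2, 3*1) = 4
prod[5] = max(1*4, 2*3, 3*2, 4*1) = 6
prod[6] = max(1*6, 2*4, 3*3, 4*2, 5*1) = 9
prod[7] = max(1*9, 2*6, 3*4, 4*3, 5*2, 6*1) = 12
prod[8] = max(1*12, 2*9, 3*6, …, 6*2, 7*1) = 18
prod[9] = max(1*18, 2*12, 3*9, …, 7*2, 8*1) = 27
prod[10] = max(1*27, 2*18, 3*12, …, 8*2, 9*1) = 36
prod[11] = max(1*36, 2*27, 3*18, …, 9*2, 10*1) = 54
One optimal split: 3 + 3 + 3 + 2; product 3*3*3*2 = 54.

54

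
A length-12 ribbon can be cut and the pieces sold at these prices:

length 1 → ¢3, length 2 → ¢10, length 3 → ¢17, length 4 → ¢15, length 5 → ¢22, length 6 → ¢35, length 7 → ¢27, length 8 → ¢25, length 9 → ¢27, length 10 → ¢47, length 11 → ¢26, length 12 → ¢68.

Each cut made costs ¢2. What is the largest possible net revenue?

Consider every possible first cut. v[k] is the best of p[i]+v[k−i] over all sellable i≤k, charging 2 whenever i<k.
v[1] = 3
v[2] = max(3+3-2, 10+0) = 10
v[3] = max(3+10-2, 10+3-2, 17+0) = 17
v[4] = max(3+17-2, 10+10-2, 17+3-2, 15+0) = 18
v[5] = max(3+18-2, 10+17-2, 17+10-2, 15+3-2, 22+0) = 25
v[6] = max(3+25-2, 10+18-2, 17+17-2, 15+10-2, 22+3-2, 35+0) = 35
v[7] = max(3+35-2, 10+25-2, 17+18-2, …, 35+3-2, 27+0) = 36
v[8] = max(3+36-2, 10+35-2, 17+25-2, …, 27+3-2, 25+0) = 43
v[9] = max(3+43-2, 10+36-2, 17+35-2, …, 25+3-2, 27+0) = 50
v[10] = max(3+50-2, 10+43-2, 17+36-2, …, 27+3-2, 47+0) = 51
v[11] = max(3+51-2, 10+50-2, 17+43-2, …, 47+3-2, 26+0) = 58
v[12] = max(3+58-2, 10+51-2, 17+50-2, …, 26+3-2, 68+0) = 68
One optimal plan: pieces 6 + 6 (1 cut) → ¢70 − ¢2 = ¢68.

68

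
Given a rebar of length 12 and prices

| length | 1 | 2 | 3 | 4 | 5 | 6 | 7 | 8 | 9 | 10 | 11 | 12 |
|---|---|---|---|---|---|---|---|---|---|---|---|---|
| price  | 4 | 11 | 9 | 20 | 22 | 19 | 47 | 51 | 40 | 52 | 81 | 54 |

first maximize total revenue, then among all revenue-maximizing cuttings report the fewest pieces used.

2

Build r[k] bottom-up: r[k] = max over allowed piece i of (p[i] + r[k−i]).
r[1] = 4
r[2] = 11
r[3] = 15  (first piece 1, then r[2]=11)
r[4] = 22  (first piece 2, then r[2]=11)
r[5] = 26  (first piece 1, then r[4]=22)
r[6] = 33  (first piece 2, then r[4]=22)
r[7] = 47
r[8] = 51  (first piece 1, then r[7]=47)
r[9] = 58  (first piece 2, then r[7]=47)
r[10] = 62  (first piece 1, then r[9]=58)
r[11] = 81
r[12] = 85  (first piece 1, then r[11]=81)
Maximum revenue is ₹85.
Now minimize piece count subject to staying optimal: for each k, pieces[k] = 1 + min over i with p[i]+r[k−i]=r[k] of pieces[k−i].
pieces[9] = 2
pieces[10] = 2
pieces[11] = 1
pieces[12] = 2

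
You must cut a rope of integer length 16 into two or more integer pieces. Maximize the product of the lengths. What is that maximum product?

Let P[k] be the best product for length k (with at least one cut). For each first piece i, the rest contributes max(k−i, P[k−i]).
P[2] = 1·max(1,0) = 1·1 = 1
P[3] = 1·max(2,1) = 1·2 = 2
P[4] = 2·max(2,1) = 2·2 = 4
P[5] = 2·max(3,2) = 2·3 = 6
P[6] = 3·max(3,2) = 3·3 = 9
P[7] = 2·max(5,6) = 2·6 = 12
P[8] = 2·max(6,9) = 2·9 = 18
P[9] = 3·max(6,9) = 3·9 = 27
P[10] = 2·max(8,18) = 2·18 = 36
P[11] = 2·max(9,27) = 2·27 = 54
P[12] = 3·max(9,27) = 3·27 = 81
P[13] = 2·max(11,54) = 2·54 = 108
P[14] = 2·max(12,81) = 2·81 = 162
P[15] = 3·max(12,81) = 3·81 = 243
P[16] = 2·max(14,162) = 2·162 = 324
One optimal split: 3 + 3 + 3 + 3 + 2 + 2; product 3·3·3·3·2·2 = 324.

324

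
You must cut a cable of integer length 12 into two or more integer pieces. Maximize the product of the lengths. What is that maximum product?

81

Define f[k] = max over 1≤i<k of i · max(k−i, f[k−i]); the inner max lets the remainder stay uncut if that's better.
f[2] = 1*max(1,0) = 1*1 = 1
f[3] = 1*max(2,1) = 1*2 = 2
f[4] = 2*max(2,1) = 2*2 = 4
f[5] = 2*max(3,2) = 2*3 = 6
f[6] = 3*max(3,2) = 3*3 = 9
f[7] = 2*max(5,6) = 2*6 = 12
f[8] = 2*max(6,9) = 2*9 = 18
f[9] = 3*max(6,9) = 3*9 = 27
f[10] = 2*max(8,18) = 2*18 = 36
f[11] = 2*max(9,27) = 2*27 = 54
f[12] = 3*max(9,27) = 3*27 = 81
One optimal split: 3 + 3 + 3 + 3; product 3*3*3*3 = 81.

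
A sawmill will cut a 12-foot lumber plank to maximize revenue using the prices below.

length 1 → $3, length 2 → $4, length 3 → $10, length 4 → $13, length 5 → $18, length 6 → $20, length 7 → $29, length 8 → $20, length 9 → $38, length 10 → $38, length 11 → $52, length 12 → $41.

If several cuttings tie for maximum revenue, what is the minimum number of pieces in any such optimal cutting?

2

Build r[k] bottom-up: r[k] = max over allowed piece i of (p[i] + r[k−i]).
r[1] = 3
r[2] = max(3+3, 4+0) = 6
r[3] = max(3+6, 4+3, 10+0) = 10
r[4] = max(3+10, 4+6, 10+3, 13+0) = 13
r[5] = max(3+13, 4+10, 10+6, 13+3, 18+0) = 18
r[6] = max(3+18, 4+13, 10+10, 13+6, 18+3, 20+0) = 21
r[7] = max(3+21, 4+18, 10+13, …, 20+3, 29+0) = 29
r[8] = max(3+29, 4+21, 10+18, …, 29+3, 20+0) = 32
r[9] = max(3+32, 4+29, 10+21, …, 20+3, 38+0) = 38
r[10] = max(3+38, 4+32, 10+29, …, 38+3, 38+0) = 41
r[11] = max(3+41, 4+38, 10+32, …, 38+3, 52+0) = 52
r[12] = max(3+52, 4+41, 10+38, …, 52+3, 41+0) = 55
Maximum revenue is $55.
Now minimize piece count subject to staying optimal: for each k, pieces[k] = 1 + min over i with p[i]+r[k−i]=r[k] of pieces[k−i].
pieces[9] = 1
pieces[10] = 2
pieces[11] = 1
pieces[12] = 2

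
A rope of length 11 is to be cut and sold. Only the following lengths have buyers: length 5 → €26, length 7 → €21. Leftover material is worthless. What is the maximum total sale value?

52

Consider every possible first cut. best[k] is the best of p[i]+best[k−i] over all sellable i≤k.
best[1] = 0
best[2] = 0
best[3] = 0
best[4] = 0
best[5] = 26
best[6] = 26
best[7] = max(26+0, 21+0) = 26
best[8] = max(26+0, 21+0) = 26
best[9] = max(26+0, 21+0) = 26
best[10] = max(26+26, 21+0) = 52
best[11] = max(26+26, 21+0) = 52
One optimal cutting: pieces 5 + 5 with 1 unit of scrap → €52.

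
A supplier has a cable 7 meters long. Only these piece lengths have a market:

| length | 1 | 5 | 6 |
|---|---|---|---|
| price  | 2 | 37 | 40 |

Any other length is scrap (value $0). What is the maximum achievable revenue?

Consider every possible first cut. r[k] is the best of p[i]+r[k−i] over all sellable i≤k.
r[1] = 2
r[2] = 4  (first piece 1, then r[1]=2)
r[3] = 6  (first piece 1, then r[2]=4)
r[4] = 8  (first piece 1, then r[3]=6)
r[5] = 37
r[6] = 40
r[7] = 42  (first piece 1, then r[6]=40)
One optimal cutting: 6 + 1 → $42.

42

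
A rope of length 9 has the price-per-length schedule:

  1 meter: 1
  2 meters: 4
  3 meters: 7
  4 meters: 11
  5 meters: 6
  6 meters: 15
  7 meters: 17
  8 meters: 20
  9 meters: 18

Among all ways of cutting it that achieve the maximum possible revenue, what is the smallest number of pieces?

3

Let r[k] be the best obtainable value from length k. For each k, try every first piece i and keep the best of price[i] + r[k−i].
r[1] = 1
r[2] = max(1+1, 4+0) = 4
r[3] = max(1+4, 4+1, 7+0) = 7
r[4] = max(1+7, 4+4, 7+1, 11+0) = 11
r[5] = max(1+11, 4+7, 7+4, 11+1, 6+0) = 12
r[6] = max(1+12, 4+11, 7+7, 11+4, 6+1, 15+0) = 15
r[7] = max(1+15, 4+12, 7+11, …, 15+1, 17+0) = 18
r[8] = max(1+18, 4+15, 7+12, …, 17+1, 20+0) = 22
r[9] = max(1+22, 4+18, 7+15, …, 20+1, 18+0) = 23
Maximum revenue is 23.
Now minimize piece count subject to staying optimal: for each k, pieces[k] = 1 + min over i with p[i]+r[k−i]=r[k] of pieces[k−i].
pieces[6] = 1
pieces[7] = 2
pieces[8] = 2
pieces[9] = 3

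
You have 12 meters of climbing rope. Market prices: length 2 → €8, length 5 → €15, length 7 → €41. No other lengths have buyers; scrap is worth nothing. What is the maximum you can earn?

57

Consider every possible first cut. best[k] is the best of p[i]+best[k−i] over all sellable i≤k.
best[1] = 0
best[2] = 8
best[3] = 8
best[4] = 16  (first piece 2, then best[2]=8)
best[5] = 16
best[6] = 24  (first piece 2, then best[4]=16)
best[7] = 41
best[8] = 41
best[9] = 49  (first piece 2, then best[7]=41)
best[10] = 49
best[11] = 57  (first piece 2, then best[9]=49)
best[12] = 57
One optimal cutting: pieces 7 + 2 + 2 with 1 meter of scrap → €57.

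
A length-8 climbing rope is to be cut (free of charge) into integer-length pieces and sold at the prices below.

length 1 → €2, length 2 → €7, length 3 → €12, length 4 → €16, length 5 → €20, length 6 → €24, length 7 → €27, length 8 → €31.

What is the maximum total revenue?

Let r[k] be the best obtainable value from length k. For each k, try every first piece i and keep the best of price[i] + r[k−i].
r[1] = 2
r[2] = max(2+2, 7+0) = 7
r[3] = max(2+7, 7+2, 12+0) = 12
r[4] = max(2+12, 7+7, 12+2, 16+0) = 16
r[5] = max(2+16, 7+12, 12+7, 16+2, 20+0) = 20
r[6] = max(2+20, 7+16, 12+12, 16+7, 20+2, 24+0) = 24
r[7] = max(2+24, 7+20, 12+16, …, 24+2, 27+0) = 28
r[8] = max(2+28, 7+24, 12+20, …, 27+2, 31+0) = 32
One optimal cutting: 5 + 3 → €20 + €12 = €32.

32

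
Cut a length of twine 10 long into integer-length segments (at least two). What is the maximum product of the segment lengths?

Let prod[k] be the best product for length k (with at least one cut). For each first piece i, the rest contributes max(k−i, prod[k−i]).
Small cases: prod[2]=1, prod[3]=2, prod[4]=4.
prod[5] = 2·max(3,2) = 2·3 = 6
prod[6] = 3·max(3,2) = 3·3 = 9
prod[7] = 2·max(5,6) = 2·6 = 12
prod[8] = 2·max(6,9) = 2·9 = 18
prod[9] = 3·max(6,9) = 3·9 = 27
prod[10] = 2·max(8,18) = 2·18 = 36
One optimal split: 3 + 3 + 2 + 2; product 3·3·2·2 = 36.

36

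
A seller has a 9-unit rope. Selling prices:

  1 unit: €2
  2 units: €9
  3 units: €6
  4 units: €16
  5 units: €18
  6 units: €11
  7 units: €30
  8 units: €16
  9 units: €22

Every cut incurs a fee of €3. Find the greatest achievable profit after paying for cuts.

36

Build net[k] bottom-up: net[k] = max over allowed piece i of (p[i] + net[k−i]) − 3 per cut.
net[1] = 2
net[2] = max(2+2-3, 9+0) = 9
net[3] = max(2+9-3, 9+2-3, 6+0) = 8
net[4] = max(2+8-3, 9+9-3, 6+2-3, 16+0) = 16
net[5] = max(2+16-3, 9+8-3, 6+9-3, 16+2-3, 18+0) = 18
net[6] = max(2+18-3, 9+16-3, 6+8-3, 16+9-3, 18+2-3, 11+0) = 22
net[7] = max(2+22-3, 9+18-3, 6+16-3, …, 11+2-3, 30+0) = 30
net[8] = max(2+30-3, 9+22-3, 6+18-3, …, 30+2-3, 16+0) = 29
net[9] = max(2+29-3, 9+30-3, 6+22-3, …, 16+2-3, 22+0) = 36
One optimal plan: pieces 7 + 2 (1 cut) → €39 − €3 = €36.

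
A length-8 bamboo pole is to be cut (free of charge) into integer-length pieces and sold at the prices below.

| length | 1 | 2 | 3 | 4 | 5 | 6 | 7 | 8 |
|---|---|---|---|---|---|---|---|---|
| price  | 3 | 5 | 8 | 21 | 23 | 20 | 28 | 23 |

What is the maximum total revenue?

Consider every possible first cut. r[k] is the best of p[i]+r[k−i] over all sellable i≤k.
r[1] = 3
r[2] = 6  (first piece 1, then r[1]=3)
r[3] = 9  (first piece 1, then r[2]=6)
r[4] = 21
r[5] = 24  (first piece 1, then r[4]=21)
r[6] = 27  (first piece 1, then r[5]=24)
r[7] = 30  (first piece 1, then r[6]=27)
r[8] = 42  (first piece 4, then r[4]=21)
One optimal cutting: 4 + 4 → $21 + $21 = $42.

42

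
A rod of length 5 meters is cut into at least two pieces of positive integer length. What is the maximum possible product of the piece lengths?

Fill g[k] for k=2..5: at each k try every first piece i and multiply by the better of (k−i) uncut or g[k−i].
g[2] = 1·max(1,0) = 1·1 = 1
g[3] = 1·max(2,1) = 1·2 = 2
g[4] = 2·max(2,1) = 2·2 = 4
g[5] = 2·max(3,2) = 2·3 = 6
One optimal split: 3 + 2; product 3·2 = 6.

6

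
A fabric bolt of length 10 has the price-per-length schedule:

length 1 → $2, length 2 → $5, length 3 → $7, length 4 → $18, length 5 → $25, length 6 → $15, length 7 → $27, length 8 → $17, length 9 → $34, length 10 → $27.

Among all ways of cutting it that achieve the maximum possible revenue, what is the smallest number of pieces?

Consider every possible first cut. r[k] is the best of p[i]+r[k−i] over all sellable i≤k.
r[1] = 2
r[2] = 5
r[3] = 7  (first piece 1, then r[2]=5)
r[4] = 18
r[5] = 25
r[6] = 27  (first piece 1, then r[5]=25)
r[7] = 30  (first piece 2, then r[5]=25)
r[8] = 36  (first piece 4, then r[4]=18)
r[9] = 43  (first piece 4, then r[5]=25)
r[10] = 50  (first piece 5, then r[5]=25)
Maximum revenue is $50.
Now minimize piece count subject to staying optimal: for each k, pieces[k] = 1 + min over i with p[i]+r[k−i]=r[k] of pieces[k−i].
pieces[7] = 2
pieces[8] = 2
pieces[9] = 2
pieces[10] = 2

2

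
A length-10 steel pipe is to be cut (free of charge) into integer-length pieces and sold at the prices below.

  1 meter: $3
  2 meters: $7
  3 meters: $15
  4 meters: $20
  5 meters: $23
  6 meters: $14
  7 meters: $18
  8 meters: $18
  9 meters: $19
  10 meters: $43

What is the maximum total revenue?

Consider every possible first cut. r[k] is the best of p[i]+r[k−i] over all sellable i≤k.
r[1] = 3
r[2] = max(3+3, 7+0) = 7
r[3] = max(3+7, 7+3, 15+0) = 15
r[4] = max(3+15, 7+7, 15+3, 20+0) = 20
r[5] = max(3+20, 7+15, 15+7, 20+3, 23+0) = 23
r[6] = max(3+23, 7+20, 15+15, 20+7, 23+3, 14+0) = 30
r[7] = max(3+30, 7+23, 15+20, …, 14+3, 18+0) = 35
r[8] = max(3+35, 7+30, 15+23, …, 18+3, 18+0) = 40
r[9] = max(3+40, 7+35, 15+30, …, 18+3, 19+0) = 45
r[10] = max(3+45, 7+40, 15+35, …, 19+3, 43+0) = 50
One optimal cutting: 4 + 3 + 3 → $20 + $15 + $15 = $50.

50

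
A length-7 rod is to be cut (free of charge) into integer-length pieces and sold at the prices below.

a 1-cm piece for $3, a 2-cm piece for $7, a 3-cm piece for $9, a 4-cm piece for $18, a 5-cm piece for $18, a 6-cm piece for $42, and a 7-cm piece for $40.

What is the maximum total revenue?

45

Consider every possible first cut. R[k] is the best of p[i]+R[k−i] over all sellable i≤k.
R[1] = 3
R[2] = max(3+3, 7+0) = 7
R[3] = max(3+7, 7+3, 9+0) = 10
R[4] = max(3+10, 7+7, 9+3, 18+0) = 18
R[5] = max(3+18, 7+10, 9+7, 18+3, 18+0) = 21
R[6] = max(3+21, 7+18, 9+10, 18+7, 18+3, 42+0) = 42
R[7] = max(3+42, 7+21, 9+18, …, 42+3, 40+0) = 45
One optimal cutting: 6 + 1 → $42 + $3 = $45.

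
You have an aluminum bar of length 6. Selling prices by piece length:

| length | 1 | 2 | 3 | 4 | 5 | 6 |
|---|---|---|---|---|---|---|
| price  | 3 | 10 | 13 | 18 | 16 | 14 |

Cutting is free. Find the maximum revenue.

30

Build best[k] bottom-up: best[k] = max over allowed piece i of (p[i] + best[k−i]).
best[1] = 3
best[2] = max(3+3, 10+0) = 10
best[3] = max(3+10, 10+3, 13+0) = 13
best[4] = max(3+13, 10+10, 13+3, 18+0) = 20
best[5] = max(3+20, 10+13, 13+10, 18+3, 16+0) = 23
best[6] = max(3+23, 10+20, 13+13, 18+10, 16+3, 14+0) = 30
One optimal cutting: 2 + 2 + 2 → $10 + $10 + $10 = $30.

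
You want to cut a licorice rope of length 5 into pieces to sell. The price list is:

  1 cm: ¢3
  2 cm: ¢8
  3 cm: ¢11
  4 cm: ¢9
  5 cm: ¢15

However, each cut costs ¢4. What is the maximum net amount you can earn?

15

Let r[k] be the best obtainable value from length k. For each k, try every first piece i and keep the best of price[i] + r[k−i] minus the 4 cut fee when i<k.
r[1] = 3
r[2] = max(3+3-4, 8+0) = 8
r[3] = max(3+8-4, 8+3-4, 11+0) = 11
r[4] = max(3+11-4, 8+8-4, 11+3-4, 9+0) = 12
r[5] = max(3+12-4, 8+11-4, 11+8-4, 9+3-4, 15+0) = 15
One optimal plan: pieces 3 + 2 (1 cut) → ¢19 − ¢4 = ¢15.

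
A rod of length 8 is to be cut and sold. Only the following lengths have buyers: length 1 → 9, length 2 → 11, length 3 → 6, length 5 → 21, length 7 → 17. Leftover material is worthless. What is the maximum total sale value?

72

Build best[k] bottom-up: best[k] = max over allowed piece i of (p[i] + best[k−i]).
best[1] = 9
best[2] = max(9+9, 11+0) = 18
best[3] = max(9+18, 11+9, 6+0) = 27
best[4] = max(9+27, 11+18, 6+9) = 36
best[5] = max(9+36, 11+27, 6+18, 21+0) = 45
best[6] = max(9+45, 11+36, 6+27, 21+9) = 54
best[7] = max(9+54, 11+45, 6+36, 21+18, 17+0) = 63
best[8] = max(9+63, 11+54, 6+45, 21+27, 17+9) = 72
One optimal cutting: 1 + 1 + 1 + 1 + 1 + 1 + 1 + 1 → 72.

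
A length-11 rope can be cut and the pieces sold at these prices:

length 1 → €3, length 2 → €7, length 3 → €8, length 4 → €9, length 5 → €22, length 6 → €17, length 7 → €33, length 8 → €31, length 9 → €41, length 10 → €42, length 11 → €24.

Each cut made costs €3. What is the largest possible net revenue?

45

Consider every possible first cut. r[k] is the best of p[i]+r[k−i] over all sellable i≤k, charging 3 whenever i<k.
r[1] = 3
r[2] = max(3+3-3, 7+0) = 7
r[3] = max(3+7-3, 7+3-3, 8+0) = 8
r[4] = max(3+8-3, 7+7-3, 8+3-3, 9+0) = 11
r[5] = max(3+11-3, 7+8-3, 8+7-3, 9+3-3, 22+0) = 22
r[6] = max(3+22-3, 7+11-3, 8+8-3, 9+7-3, 22+3-3, 17+0) = 22
r[7] = max(3+22-3, 7+22-3, 8+11-3, …, 17+3-3, 33+0) = 33
r[8] = max(3+33-3, 7+22-3, 8+22-3, …, 33+3-3, 31+0) = 33
r[9] = max(3+33-3, 7+33-3, 8+22-3, …, 31+3-3, 41+0) = 41
r[10] = max(3+41-3, 7+33-3, 8+33-3, …, 41+3-3, 42+0) = 42
r[11] = max(3+42-3, 7+41-3, 8+33-3, …, 42+3-3, 24+0) = 45
One optimal plan: pieces 9 + 2 (1 cut) → €48 − €3 = €45.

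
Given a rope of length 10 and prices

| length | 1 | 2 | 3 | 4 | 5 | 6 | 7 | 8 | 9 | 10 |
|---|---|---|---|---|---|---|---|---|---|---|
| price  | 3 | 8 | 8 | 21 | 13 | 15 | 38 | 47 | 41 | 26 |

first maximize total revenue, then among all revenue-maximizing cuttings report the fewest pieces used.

2

Let r[k] be the best obtainable value from length k. For each k, try every first piece i and keep the best of price[i] + r[k−i].
r[1] = 3
r[2] = max(3+3, 8+0) = 8
r[3] = max(3+8, 8+3, 8+0) = 11
r[4] = max(3+11, 8+8, 8+3, 21+0) = 21
r[5] = max(3+21, 8+11, 8+8, 21+3, 13+0) = 24
r[6] = max(3+24, 8+21, 8+11, 21+8, 13+3, 15+0) = 29
r[7] = max(3+29, 8+24, 8+21, …, 15+3, 38+0) = 38
r[8] = max(3+38, 8+29, 8+24, …, 38+3, 47+0) = 47
r[9] = max(3+47, 8+38, 8+29, …, 47+3, 41+0) = 50
r[10] = max(3+50, 8+47, 8+38, …, 41+3, 26+0) = 55
Maximum revenue is $55.
Now minimize piece count subject to staying optimal: for each k, pieces[k] = 1 + min over i with p[i]+r[k−i]=r[k] of pieces[k−i].
pieces[7] = 1
pieces[8] = 1
pieces[9] = 2
pieces[10] = 2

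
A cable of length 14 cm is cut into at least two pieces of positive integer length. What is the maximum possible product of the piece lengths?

Define g[k] = max over 1≤i<k of i · max(k−i, g[k−i]); the inner max lets the remainder stay uncut if that's better.
g[2] = 1·max(1,0) = 1·1 = 1
g[3] = 1·max(2,1) = 1·2 = 2
g[4] = 2·max(2,1) = 2·2 = 4
g[5] = 2·max(3,2) = 2·3 = 6
g[6] = 3·max(3,2) = 3·3 = 9
g[7] = 2·max(5,6) = 2·6 = 12
g[8] = 2·max(6,9) = 2·9 = 18
g[9] = 3·max(6,9) = 3·9 = 27
g[10] = 2·max(8,18) = 2·18 = 36
g[11] = 2·max(9,27) = 2·27 = 54
g[12] = 3·max(9,27) = 3·27 = 81
g[13] = 2·max(11,54) = 2·54 = 108
g[14] = 2·max(12,81) = 2·81 = 162
One optimal split: 3 + 3 + 3 + 3 + 2; product 3·3·3·3·2 = 162.

162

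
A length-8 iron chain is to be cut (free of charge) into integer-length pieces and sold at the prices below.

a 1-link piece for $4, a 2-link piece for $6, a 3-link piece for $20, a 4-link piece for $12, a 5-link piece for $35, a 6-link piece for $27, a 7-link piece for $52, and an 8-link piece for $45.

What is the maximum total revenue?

56

Build best[k] bottom-up: best[k] = max over allowed piece i of (p[i] + best[k−i]).
best[1] = 4
best[2] = max(4+4, 6+0) = 8
best[3] = max(4+8, 6+4, 20+0) = 20
best[4] = max(4+20, 6+8, 20+4, 12+0) = 24
best[5] = max(4+24, 6+20, 20+8, 12+4, 35+0) = 35
best[6] = max(4+35, 6+24, 20+20, 12+8, 35+4, 27+0) = 40
best[7] = max(4+40, 6+35, 20+24, …, 27+4, 52+0) = 52
best[8] = max(4+52, 6+40, 20+35, …, 52+4, 45+0) = 56
One optimal cutting: 7 + 1 → $52 + $4 = $56.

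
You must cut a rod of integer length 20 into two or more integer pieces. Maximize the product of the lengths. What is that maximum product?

Define g[k] = max over 1≤i<k of i · max(k−i, g[k−i]); the inner max lets the remainder stay uncut if that's better.
g[2] = 1·max(1,0) = 1·1 = 1
g[3] = 1·max(2,1) = 1·2 = 2
g[4] = 2·max(2,1) = 2·2 = 4
g[5] = 2·max(3,2) = 2·3 = 6
g[6] = 3·max(3,2) = 3·3 = 9
g[7] = 2·max(5,6) = 2·6 = 12
g[8] = 2·max(6,9) = 2·9 = 18
g[9] = 3·max(6,9) = 3·9 = 27
g[10] = 2·max(8,18) = 2·18 = 36
g[11] = 2·max(9,27) = 2·27 = 54
g[12] = 3·max(9,27) = 3·27 = 81
g[13] = 2·max(11,54) = 2·54 = 108
g[14] = 2·max(12,81) = 2·81 = 162
g[15] = 3·max(12,81) = 3·81 = 243
g[16] = 2·max(14,162) = 2·162 = 324
g[17] = 2·max(15,243) = 2·243 = 486
g[18] = 3·max(15,243) = 3·243 = 729
g[19] = 2·max(17,486) = 2·486 = 972
g[20] = 2·max(18,729) = 2·729 = 1458
One optimal split: 3 + 3 + 3 + 3 + 3 + 3 + 2; product 3·3·3·3·3·3·2 = 1458.

1458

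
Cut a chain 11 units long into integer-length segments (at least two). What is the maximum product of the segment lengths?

Define P[k] = max over 1≤i<k of i · max(k−i, P[k−i]); the inner max lets the remainder stay uncut if that's better.
P[2] = 1·max(1,0) = 1·1 = 1
P[3] = 1·max(2,1) = 1·2 = 2
P[4] = 2·max(2,1) = 2·2 = 4
P[5] = 2·max(3,2) = 2·3 = 6
P[6] = 3·max(3,2) = 3·3 = 9
P[7] = 2·max(5,6) = 2·6 = 12
P[8] = 2·max(6,9) = 2·9 = 18
P[9] = 3·max(6,9) = 3·9 = 27
P[10] = 2·max(8,18) = 2·18 = 36
P[11] = 2·max(9,27) = 2·27 = 54
One optimal split: 3 + 3 + 3 + 2; product 3·3·3·2 = 54.

54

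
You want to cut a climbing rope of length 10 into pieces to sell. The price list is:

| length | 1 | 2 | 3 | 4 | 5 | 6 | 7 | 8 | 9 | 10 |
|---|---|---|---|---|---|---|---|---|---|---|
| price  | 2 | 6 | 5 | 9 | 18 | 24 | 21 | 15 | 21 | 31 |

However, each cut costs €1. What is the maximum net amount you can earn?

35

Let v[k] be the best obtainable value from length k. For each k, try every first piece i and keep the best of price[i] + v[k−i] minus the 1 cut fee when i<k.
v[1] = 2
v[2] = max(2+2-1, 6+0) = 6
v[3] = max(2+6-1, 6+2-1, 5+0) = 7
v[4] = max(2+7-1, 6+6-1, 5+2-1, 9+0) = 11
v[5] = max(2+11-1, 6+7-1, 5+6-1, 9+2-1, 18+0) = 18
v[6] = max(2+18-1, 6+11-1, 5+7-1, 9+6-1, 18+2-1, 24+0) = 24
v[7] = max(2+24-1, 6+18-1, 5+11-1, …, 24+2-1, 21+0) = 25
v[8] = max(2+25-1, 6+24-1, 5+18-1, …, 21+2-1, 15+0) = 29
v[9] = max(2+29-1, 6+25-1, 5+24-1, …, 15+2-1, 21+0) = 30
v[10] = max(2+30-1, 6+29-1, 5+25-1, …, 21+2-1, 31+0) = 35
One optimal plan: pieces 5 + 5 (1 cut) → €36 − €1 = €35.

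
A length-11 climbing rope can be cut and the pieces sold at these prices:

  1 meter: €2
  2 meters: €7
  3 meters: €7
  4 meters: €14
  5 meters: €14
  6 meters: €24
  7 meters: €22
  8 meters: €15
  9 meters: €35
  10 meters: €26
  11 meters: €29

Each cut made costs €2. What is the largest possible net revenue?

40

Build r[k] bottom-up: r[k] = max over allowed piece i of (p[i] + r[k−i]) − 2 per cut.
r[1] = 2
r[2] = 7
r[3] = 7  (first piece 1, then r[2]=7)
r[4] = 14
r[5] = 14  (first piece 1, then r[4]=14)
r[6] = 24
r[7] = 24  (first piece 1, then r[6]=24)
r[8] = 29  (first piece 2, then r[6]=24)
r[9] = 35
r[10] = 36  (first piece 4, then r[6]=24)
r[11] = 40  (first piece 2, then r[9]=35)
One optimal plan: pieces 9 + 2 (1 cut) → €42 − €2 = €40.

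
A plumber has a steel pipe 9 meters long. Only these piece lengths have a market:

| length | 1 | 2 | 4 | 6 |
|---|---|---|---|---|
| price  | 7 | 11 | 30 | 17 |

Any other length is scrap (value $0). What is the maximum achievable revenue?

Consider every possible first cut. best[k] is the best of p[i]+best[k−i] over all sellable i≤k.
best[1] = 7
best[2] = max(7+7, 11+0) = 14
best[3] = max(7+14, 11+7) = 21
best[4] = max(7+21, 11+14, 30+0) = 30
best[5] = max(7+30, 11+21, 30+7) = 37
best[6] = max(7+37, 11+30, 30+14, 17+0) = 44
best[7] = max(7+44, 11+37, 30+21, 17+7) = 51
best[8] = max(7+51, 11+44, 30+30, 17+14) = 60
best[9] = max(7+60, 11+51, 30+37, 17+21) = 67
One optimal cutting: 4 + 4 + 1 → $67.

67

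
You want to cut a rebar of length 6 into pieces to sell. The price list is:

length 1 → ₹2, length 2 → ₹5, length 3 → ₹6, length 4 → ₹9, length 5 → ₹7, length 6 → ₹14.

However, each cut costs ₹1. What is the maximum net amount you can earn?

Build net[k] bottom-up: net[k] = max over allowed piece i of (p[i] + net[k−i]) − 1 per cut.
net[1] = 2
net[2] = 5
net[3] = 6  (first piece 1, then net[2]=5)
net[4] = 9  (first piece 2, then net[2]=5)
net[5] = 10  (first piece 1, then net[4]=9)
net[6] = 14
Best is to make no cuts and sell whole for ₹14.

14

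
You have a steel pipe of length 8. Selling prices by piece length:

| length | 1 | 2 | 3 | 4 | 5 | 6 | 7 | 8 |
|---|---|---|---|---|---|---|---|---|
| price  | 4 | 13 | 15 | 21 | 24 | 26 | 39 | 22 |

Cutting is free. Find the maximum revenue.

52

Consider every possible first cut. R[k] is the best of p[i]+R[k−i] over all sellable i≤k.
R[1] = 4
R[2] = 13
R[3] = 17  (first piece 1, then R[2]=13)
R[4] = 26  (first piece 2, then R[2]=13)
R[5] = 30  (first piece 1, then R[4]=26)
R[6] = 39  (first piece 2, then R[4]=26)
R[7] = 43  (first piece 1, then R[6]=39)
R[8] = 52  (first piece 2, then R[6]=39)
One optimal cutting: 2 + 2 + 2 + 2 → $13 + $13 + $13 + $13 = $52.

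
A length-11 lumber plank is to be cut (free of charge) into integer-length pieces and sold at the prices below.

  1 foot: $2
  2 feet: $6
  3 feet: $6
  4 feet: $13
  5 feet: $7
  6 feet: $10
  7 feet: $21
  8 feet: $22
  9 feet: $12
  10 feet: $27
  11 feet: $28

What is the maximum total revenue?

Build best[k] bottom-up: best[k] = max over allowed piece i of (p[i] + best[k−i]).
best[1] = 2
best[2] = 6
best[3] = 8  (first piece 1, then best[2]=6)
best[4] = 13
best[5] = 15  (first piece 1, then best[4]=13)
best[6] = 19  (first piece 2, then best[4]=13)
best[7] = 21  (first piece 1, then best[6]=19)
best[8] = 26  (first piece 4, then best[4]=13)
best[9] = 28  (first piece 1, then best[8]=26)
best[10] = 32  (first piece 2, then best[8]=26)
best[11] = 34  (first piece 1, then best[10]=32)
One optimal cutting: 4 + 4 + 2 + 1 → $13 + $13 + $6 + $2 = $34.

34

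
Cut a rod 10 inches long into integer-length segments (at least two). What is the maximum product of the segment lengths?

36

Let prod[k] be the best product for length k (with at least one cut). For each first piece i, the rest contributes max(k−i, prod[k−i]).
Small cases: prod[2]=1, prod[3]=2, prod[4]=4.
prod[5] = max(1*4, 2*3, 3*2, 4*1) = 6
prod[6] = max(1*6, 2*4, 3*3, 4*2, 5*1) = 9
prod[7] = max(1*9, 2*6, 3*4, 4*3, 5*2, 6*1) = 12
prod[8] = max(1*12, 2*9, 3*6, …, 6*2, 7*1) = 18
prod[9] = max(1*18, 2*12, 3*9, …, 7*2, 8*1) = 27
prod[10] = max(1*27, 2*18, 3*12, …, 8*2, 9*1) = 36
One optimal split: 3 + 3 + 2 + 2; product 3*3*2*2 = 36.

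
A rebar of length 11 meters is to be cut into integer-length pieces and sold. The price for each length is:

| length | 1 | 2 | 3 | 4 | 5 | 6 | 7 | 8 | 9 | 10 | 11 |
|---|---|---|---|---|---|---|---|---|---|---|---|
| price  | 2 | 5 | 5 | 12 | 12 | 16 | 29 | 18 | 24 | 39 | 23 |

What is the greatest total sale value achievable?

Consider every possible first cut. best[k] is the best of p[i]+best[k−i] over all sellable i≤k.
best[1] = 2
best[2] = max(2+2, 5+0) = 5
best[3] = max(2+5, 5+2, 5+0) = 7
best[4] = max(2+7, 5+5, 5+2, 12+0) = 12
best[5] = max(2+12, 5+7, 5+5, 12+2, 12+0) = 14
best[6] = max(2+14, 5+12, 5+7, 12+5, 12+2, 16+0) = 17
best[7] = max(2+17, 5+14, 5+12, …, 16+2, 29+0) = 29
best[8] = max(2+29, 5+17, 5+14, …, 29+2, 18+0) = 31
best[9] = max(2+31, 5+29, 5+17, …, 18+2, 24+0) = 34
best[10] = max(2+34, 5+31, 5+29, …, 24+2, 39+0) = 39
best[11] = max(2+39, 5+34, 5+31, …, 39+2, 23+0) = 41
One optimal cutting: 10 + 1 → ₹39 + ₹2 = ₹41.

41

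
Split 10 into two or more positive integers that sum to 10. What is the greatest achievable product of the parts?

36

Define f[k] = max over 1≤i<k of i · max(k−i, f[k−i]); the inner max lets the remainder stay uncut if that's better.
f[2] = 1*max(1,0) = 1*1 = 1
f[3] = 1*max(2,1) = 1*2 = 2
f[4] = 2*max(2,1) = 2*2 = 4
f[5] = 2*max(3,2) = 2*3 = 6
f[6] = 3*max(3,2) = 3*3 = 9
f[7] = 2*max(5,6) = 2*6 = 12
f[8] = 2*max(6,9) = 2*9 = 18
f[9] = 3*max(6,9) = 3*9 = 27
f[10] = 2*max(8,18) = 2*18 = 36
One optimal split: 3 + 3 + 2 + 2; product 3*3*2*2 = 36.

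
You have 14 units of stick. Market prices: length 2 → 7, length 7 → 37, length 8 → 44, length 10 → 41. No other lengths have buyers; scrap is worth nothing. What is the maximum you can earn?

74

Build best[k] bottom-up: best[k] = max over allowed piece i of (p[i] + best[k−i]).
best[1] = 0
best[2] = 7
best[3] = 7
best[4] = 14  (first piece 2, then best[2]=7)
best[5] = 14
best[6] = 21  (first piece 2, then best[4]=14)
best[7] = 37
best[8] = 44
best[9] = 44
best[10] = 51  (first piece 2, then best[8]=44)
best[11] = 51
best[12] = 58  (first piece 2, then best[10]=51)
best[13] = 58
best[14] = 74  (first piece 7, then best[7]=37)
One optimal cutting: 7 + 7 → 74.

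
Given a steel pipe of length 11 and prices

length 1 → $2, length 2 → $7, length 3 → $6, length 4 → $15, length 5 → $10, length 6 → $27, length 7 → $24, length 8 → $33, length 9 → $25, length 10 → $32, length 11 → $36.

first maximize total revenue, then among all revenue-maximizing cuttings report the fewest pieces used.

Build r[k] bottom-up: r[k] = max over allowed piece i of (p[i] + r[k−i]).
r[1] = 2
r[2] = max(2+2, 7+0) = 7
r[3] = max(2+7, 7+2, 6+0) = 9
r[4] = max(2+9, 7+7, 6+2, 15+0) = 15
r[5] = max(2+15, 7+9, 6+7, 15+2, 10+0) = 17
r[6] = max(2+17, 7+15, 6+9, 15+7, 10+2, 27+0) = 27
r[7] = max(2+27, 7+17, 6+15, …, 27+2, 24+0) = 29
r[8] = max(2+29, 7+27, 6+17, …, 24+2, 33+0) = 34
r[9] = max(2+34, 7+29, 6+27, …, 33+2, 25+0) = 36
r[10] = max(2+36, 7+34, 6+29, …, 25+2, 32+0) = 42
r[11] = max(2+42, 7+36, 6+34, …, 32+2, 36+0) = 44
Maximum revenue is $44.
Now minimize piece count subject to staying optimal: for each k, pieces[k] = 1 + min over i with p[i]+r[k−i]=r[k] of pieces[k−i].
pieces[8] = 2
pieces[9] = 3
pieces[10] = 2
pieces[11] = 3

3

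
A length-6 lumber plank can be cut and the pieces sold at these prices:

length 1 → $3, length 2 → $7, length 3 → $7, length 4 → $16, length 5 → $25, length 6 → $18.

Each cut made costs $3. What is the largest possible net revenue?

25

Let r[k] be the best obtainable value from length k. For each k, try every first piece i and keep the best of price[i] + r[k−i] minus the 3 cut fee when i<k.
r[1] = 3
r[2] = max(3+3-3, 7+0) = 7
r[3] = max(3+7-3, 7+3-3, 7+0) = 7
r[4] = max(3+7-3, 7+7-3, 7+3-3, 16+0) = 16
r[5] = max(3+16-3, 7+7-3, 7+7-3, 16+3-3, 25+0) = 25
r[6] = max(3+25-3, 7+16-3, 7+7-3, 16+7-3, 25+3-3, 18+0) = 25
One optimal plan: pieces 5 + 1 (1 cut) → $28 − $3 = $25.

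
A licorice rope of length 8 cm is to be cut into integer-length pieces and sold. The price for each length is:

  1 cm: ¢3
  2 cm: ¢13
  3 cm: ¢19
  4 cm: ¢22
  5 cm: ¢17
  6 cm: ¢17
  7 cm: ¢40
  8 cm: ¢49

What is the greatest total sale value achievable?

Let R[k] be the best obtainable value from length k. For each k, try every first piece i and keep the best of price[i] + R[k−i].
R[1] = 3
R[2] = max(3+3, 13+0) = 13
R[3] = max(3+13, 13+3, 19+0) = 19
R[4] = max(3+19, 13+13, 19+3, 22+0) = 26
R[5] = max(3+26, 13+19, 19+13, 22+3, 17+0) = 32
R[6] = max(3+32, 13+26, 19+19, 22+13, 17+3, 17+0) = 39
R[7] = max(3+39, 13+32, 19+26, …, 17+3, 40+0) = 45
R[8] = max(3+45, 13+39, 19+32, …, 40+3, 49+0) = 52
One optimal cutting: 2 + 2 + 2 + 2 → ¢13 + ¢13 + ¢13 + ¢13 = ¢52.

52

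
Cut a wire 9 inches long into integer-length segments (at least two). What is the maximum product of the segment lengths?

27

Fill m[k] for k=2..9: at each k try every first piece i and multiply by the better of (k−i) uncut or m[k−i].
Small cases: m[2]=1, m[3]=2.
m[4] = 2×max(2,1) = 2×2 = 4
m[5] = 2×max(3,2) = 2×3 = 6
m[6] = 3×max(3,2) = 3×3 = 9
m[7] = 2×max(5,6) = 2×6 = 12
m[8] = 2×max(6,9) = 2×9 = 18
m[9] = 3×max(6,9) = 3×9 = 27
One optimal split: 3 + 3 + 3; product 3×3×3 = 27.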